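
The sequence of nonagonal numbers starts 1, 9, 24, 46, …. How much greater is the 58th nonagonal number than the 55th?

58·(7·58 − 5)/2 = 11629 and 55·(7·55 − 5)/2 = 10450.
Difference: 11629 − 10450 = 1179.

1179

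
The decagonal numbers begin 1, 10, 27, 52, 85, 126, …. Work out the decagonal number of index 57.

12825

The 57th decagonal number is n(4n−3) with n = 57.
57·(4·57 − 3) = 57·225 = 12825.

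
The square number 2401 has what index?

We need n² = 2401, so n = √2401 = 49.

49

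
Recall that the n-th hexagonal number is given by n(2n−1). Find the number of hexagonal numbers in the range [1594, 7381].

33

The n-th hexagonal number is n(2n−1).
Smallest index with value ≥ 1594: n = 29 (giving 1653).
Largest index with value ≤ 7381: n = 61 (giving 7381).
Indices 29 through 61: 33 terms.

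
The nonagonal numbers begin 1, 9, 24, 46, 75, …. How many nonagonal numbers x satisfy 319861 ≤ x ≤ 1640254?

The n-th nonagonal number is n(7n−5)/2.
Smallest index with value ≥ 319861: n = 303 (giving 320574).
Largest index with value ≤ 1640254: n = 684 (giving 1635786).
Indices 303 through 684: 382 terms.

382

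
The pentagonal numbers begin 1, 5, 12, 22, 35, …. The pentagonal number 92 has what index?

8

Set n(3n−1)/2 = 92, giving 3n² − n − 184 = 0.
The discriminant is 1 + 24·92 = 2209, and √2209 = 47.
So n = (1 + 47) / 6 = 48/6 = 8.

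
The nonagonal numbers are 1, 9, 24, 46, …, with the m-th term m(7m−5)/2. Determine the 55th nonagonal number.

The 55th nonagonal number is n(7n−5)/2 with n = 55.
55·(7·55 − 5)/2 = 55·380/2 = 55·190 = 10450.

10450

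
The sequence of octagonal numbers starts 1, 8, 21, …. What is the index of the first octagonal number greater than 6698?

Solve n(3n−2) > 6698 for integer n.
The largest n with value ≤ 6698 is 47 (since 6533 ≤ 6698 < 6816), so the first above is n = 48, value 6816.

48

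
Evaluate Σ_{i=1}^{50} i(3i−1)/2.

63750

Σ i(3i−1)/2 = (3Σi² − Σi) / 2 over i = 1..50.
Σi = 1275 and Σi² = 42925.
(3·42925 − 1·1275) / 2 = 127500/2 = 63750.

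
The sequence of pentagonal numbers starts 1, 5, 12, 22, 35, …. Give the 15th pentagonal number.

330

15·(3·15 − 1)/2 = 15·44/2 = 15·22 = 330.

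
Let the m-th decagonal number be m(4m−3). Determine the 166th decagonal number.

The 166th decagonal number is n(4n−3) with n = 166.
166·(4·166 − 3) = 166·661 = 109726.

109726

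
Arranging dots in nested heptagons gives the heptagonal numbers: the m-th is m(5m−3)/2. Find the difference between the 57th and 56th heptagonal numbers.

281

Consecutive heptagonal numbers differ by 5n − 4: here 5·57 − 4 = 281.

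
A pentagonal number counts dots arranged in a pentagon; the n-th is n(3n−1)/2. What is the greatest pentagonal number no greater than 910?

Solve n(3n−1)/2 ≤ 910 for integer n.
n = 24 gives 852 ≤ 910, while n = 25 gives 925 > 910; so the answer is 852.

852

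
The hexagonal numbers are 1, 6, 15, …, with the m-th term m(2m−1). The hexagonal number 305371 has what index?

Set n(2n−1) = 305371, giving 2n² − n − 305371 = 0.
So n = (1 + 1563) / 4 = 1564/4 = 391.

391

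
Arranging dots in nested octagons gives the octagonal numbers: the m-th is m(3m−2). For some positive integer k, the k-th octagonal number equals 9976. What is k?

58

Set n(3n−2) = 9976, giving 3n² − 2n − 9976 = 0.
The discriminant is 4 + 12·9976 = 119716, and √119716 = 346.
So n = (2 + 346) / 6 = 348/6 = 58.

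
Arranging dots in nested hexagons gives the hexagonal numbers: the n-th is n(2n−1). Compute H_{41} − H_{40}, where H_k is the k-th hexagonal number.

Consecutive hexagonal numbers differ by 4n − 3: here 4·41 − 3 = 161.

161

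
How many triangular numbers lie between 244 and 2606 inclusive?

50

The n-th triangular number is n(n+1)/2.
Smallest index with value ≥ 244: n = 22 (giving 253).
Largest index with value ≤ 2606: n = 71 (giving 2556).
Indices 22 through 71: 50 terms.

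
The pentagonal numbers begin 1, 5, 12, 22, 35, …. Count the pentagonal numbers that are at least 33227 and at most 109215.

The n-th pentagonal number is n(3n−1)/2.
Smallest index with value ≥ 33227: n = 149 (giving 33227).
Largest index with value ≤ 109215: n = 270 (giving 109215).
Indices 149 through 270: 122 terms.

122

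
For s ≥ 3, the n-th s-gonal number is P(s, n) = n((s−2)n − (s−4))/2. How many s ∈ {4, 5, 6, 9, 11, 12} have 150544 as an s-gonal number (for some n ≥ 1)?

1

s = 4: P(4, 388) = 150544. ✓
s = 5: P(5, 316) = 149626 and P(5, 317) = 150575; 150544 is not s-gonal.
s = 6: P(6, 274) = 149878 and P(6, 275) = 150975; 150544 is not s-gonal.
s = 9: P(9, 207) = 149454 and P(9, 208) = 150904; 150544 is not s-gonal.
s = 11: P(11, 183) = 150060 and P(11, 184) = 151708; 150544 is not s-gonal.
s = 12: P(12, 173) = 148953 and P(12, 174) = 150684; 150544 is not s-gonal.
Hits: s ∈ {4} → 1.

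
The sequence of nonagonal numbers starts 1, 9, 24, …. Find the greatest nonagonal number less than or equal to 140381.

139500

Solve n(7n−5)/2 ≤ 140381 for integer n.
n = 200 gives 139500 ≤ 140381, while n = 201 gives 140901 > 140381; so the answer is 139500.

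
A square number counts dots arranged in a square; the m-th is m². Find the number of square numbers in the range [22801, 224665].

The n-th square number is n².
Smallest index with value ≥ 22801: n = 151 (giving 22801).
Largest index with value ≤ 224665: n = 473 (giving 223729).
Indices 151 through 473: 323 terms.

323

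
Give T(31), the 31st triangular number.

496

The 31st triangular number is n(n+1)/2 with n = 31.
31·32/2 = 992/2 = 496.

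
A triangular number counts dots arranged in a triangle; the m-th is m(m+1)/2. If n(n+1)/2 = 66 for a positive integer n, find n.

11

Set n(n+1)/2 = 66, giving n² + n − 132 = 0.
The discriminant is 1 + 8·66 = 529, and √529 = 23.
So n = (-1 + 23) / 2 = 22/2 = 11.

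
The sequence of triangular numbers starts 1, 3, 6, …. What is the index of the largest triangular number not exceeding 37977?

275

Solve n(n+1)/2 ≤ 37977 for integer n.
n = 275 gives 37950 ≤ 37977, while n = 276 gives 38226 > 37977; so the answer is index 275.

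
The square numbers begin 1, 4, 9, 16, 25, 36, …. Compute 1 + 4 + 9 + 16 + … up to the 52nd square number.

48230

Σ_{i=1}^{52} i² = 52·53·105/6 = 48230.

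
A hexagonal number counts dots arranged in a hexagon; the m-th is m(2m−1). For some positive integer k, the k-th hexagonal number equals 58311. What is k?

Set n(2n−1) = 58311, giving 2n² − n − 58311 = 0.
The discriminant is 1 + 8·58311 = 466489, and √466489 = 683.
So n = (1 + 683) / 4 = 684/4 = 171.
Check: 171·(2·171 − 1) = 58311. ✓

171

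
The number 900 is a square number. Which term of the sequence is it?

We need n² = 900, so n = √900 = 30.
Check: 30² = 900. ✓

30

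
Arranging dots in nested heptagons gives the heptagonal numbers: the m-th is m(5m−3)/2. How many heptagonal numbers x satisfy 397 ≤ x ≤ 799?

6

The n-th heptagonal number is n(5n−3)/2.
Smallest index with value ≥ 397: n = 13 (giving 403).
Largest index with value ≤ 799: n = 18 (giving 783).
Indices 13 through 18: 6 terms.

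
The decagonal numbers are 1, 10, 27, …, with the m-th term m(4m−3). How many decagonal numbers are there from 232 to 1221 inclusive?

The n-th decagonal number is n(4n−3).
Smallest index with value ≥ 232: n = 8 (giving 232).
Largest index with value ≤ 1221: n = 17 (giving 1105).
Indices 8 through 17: 10 terms.

10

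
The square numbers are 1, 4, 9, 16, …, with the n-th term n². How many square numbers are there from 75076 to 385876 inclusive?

The n-th square number is n².
Smallest index with value ≥ 75076: n = 274 (giving 75076).
Largest index with value ≤ 385876: n = 621 (giving 385641).
Indices 274 through 621: 348 terms.

348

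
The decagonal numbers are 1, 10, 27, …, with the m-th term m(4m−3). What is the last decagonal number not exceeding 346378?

Solve n(4n−3) ≤ 346378 for integer n.
n = 294 gives 344862 ≤ 346378, while n = 295 gives 347215 > 346378; so the answer is 344862.

344862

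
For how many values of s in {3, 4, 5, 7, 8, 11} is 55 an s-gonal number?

2

s = 3: P(3, 10) = 55. ✓
s = 4: P(4, 7) = 49 and P(4, 8) = 64; 55 is not s-gonal.
s = 5: P(5, 6) = 51 and P(5, 7) = 70; 55 is not s-gonal.
s = 7: P(7, 5) = 55. ✓
s = 8: P(8, 4) = 40 and P(8, 5) = 65; 55 is not s-gonal.
s = 11: P(11, 3) = 30 and P(11, 4) = 58; 55 is not s-gonal.
Hits: s ∈ {3, 7} → 2.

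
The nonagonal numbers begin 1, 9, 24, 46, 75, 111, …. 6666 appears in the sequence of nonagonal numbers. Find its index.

Set n(7n−5)/2 = 6666, giving 7n² − 5n − 13332 = 0.
The discriminant is 25 + 56·6666 = 373321, and √373321 = 611.
So n = (5 + 611) / 14 = 616/14 = 44.

44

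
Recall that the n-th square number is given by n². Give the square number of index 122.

14884

The 122nd square number is n² with n = 122.
122² = 14884.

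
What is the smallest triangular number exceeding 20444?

20503

Solve n(n+1)/2 > 20444 for integer n.
The largest n with value ≤ 20444 is 201 (since 20301 ≤ 20444 < 20503), so the first above is n = 202, value 20503.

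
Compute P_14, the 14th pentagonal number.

287

The 14th pentagonal number is n(3n−1)/2 with n = 14.
14·(3·14 − 1)/2 = 14·41/2 = 287.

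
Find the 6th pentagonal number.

51

The 6th pentagonal number is n(3n−1)/2 with n = 6.
6·(3·6 − 1)/2 = 6·17/2 = 51.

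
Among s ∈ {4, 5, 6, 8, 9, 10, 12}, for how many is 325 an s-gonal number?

s = 4: P(4, 18) = 324 and P(4, 19) = 361; 325 is not s-gonal.
s = 5: P(5, 14) = 287 and P(5, 15) = 330; 325 is not s-gonal.
s = 6: P(6, 13) = 325. ✓
s = 8: P(8, 10) = 280 and P(8, 11) = 341; 325 is not s-gonal.
s = 9: P(9, 10) = 325. ✓
s = 10: P(10, 9) = 297 and P(10, 10) = 370; 325 is not s-gonal.
s = 12: P(12, 8) = 288 and P(12, 9) = 369; 325 is not s-gonal.
Hits: s ∈ {6, 9} → 2.

2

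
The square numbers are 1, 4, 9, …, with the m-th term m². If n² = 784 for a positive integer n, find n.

We need n² = 784, so n = √784 = 28.

28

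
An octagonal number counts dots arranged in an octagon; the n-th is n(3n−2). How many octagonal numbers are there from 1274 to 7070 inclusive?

The n-th octagonal number is n(3n−2).
Smallest index with value ≥ 1274: n = 21 (giving 1281).
Largest index with value ≤ 7070: n = 48 (giving 6816).
Indices 21 through 48: 28 terms.

28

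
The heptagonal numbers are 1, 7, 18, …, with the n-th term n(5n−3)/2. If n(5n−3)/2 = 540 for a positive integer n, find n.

15

Set n(5n−3)/2 = 540, giving 5n² − 3n − 1080 = 0.
The discriminant is 9 + 40·540 = 21609, and √21609 = 147.
So n = (3 + 147) / 10 = 150/10 = 15.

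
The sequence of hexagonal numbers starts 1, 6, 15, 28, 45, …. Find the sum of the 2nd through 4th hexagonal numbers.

Σ i(2i−1) = 2Σi² − Σi over i = 2..4.
Σi = 10 − 1 = 9 and Σi² = 30 − 1 = 29.
2·29 − 1·9 = 49.

49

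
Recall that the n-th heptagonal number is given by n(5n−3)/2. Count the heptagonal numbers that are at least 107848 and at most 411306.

The n-th heptagonal number is n(5n−3)/2.
Smallest index with value ≥ 107848: n = 208 (giving 107848).
Largest index with value ≤ 411306: n = 405 (giving 409455).
Indices 208 through 405: 198 terms.

198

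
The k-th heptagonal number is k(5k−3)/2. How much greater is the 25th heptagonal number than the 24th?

Consecutive heptagonal numbers differ by 5n − 4: here 5·25 − 4 = 121.

121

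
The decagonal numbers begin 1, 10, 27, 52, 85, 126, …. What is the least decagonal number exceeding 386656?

Solve n(4n−3) > 386656 for integer n.
The largest n with value ≤ 386656 is 311 (since 385951 ≤ 386656 < 388440), so the first above is n = 312, value 388440.

388440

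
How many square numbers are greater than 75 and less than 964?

23

The n-th square number is n².
Smallest index with value > 75: n = 9 (giving 81).
Largest index with value < 964: n = 31 (giving 961).
Indices 9 through 31: 23 terms.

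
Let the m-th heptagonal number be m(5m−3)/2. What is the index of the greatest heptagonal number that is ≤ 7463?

54

Solve n(5n−3)/2 ≤ 7463 for integer n.
n = 54 gives 7209 ≤ 7463, while n = 55 gives 7480 > 7463; so the answer is index 54.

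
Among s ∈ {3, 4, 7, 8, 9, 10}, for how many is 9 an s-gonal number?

s = 3: P(3, 3) = 6 and P(3, 4) = 10; 9 is not s-gonal.
s = 4: P(4, 3) = 9. ✓
s = 7: P(7, 2) = 7 and P(7, 3) = 18; 9 is not s-gonal.
s = 8: P(8, 2) = 8 and P(8, 3) = 21; 9 is not s-gonal.
s = 9: P(9, 2) = 9. ✓
s = 10: P(10, 1) = 1 and P(10, 2) = 10; 9 is not s-gonal.
Hits: s ∈ {4, 9} → 2.

2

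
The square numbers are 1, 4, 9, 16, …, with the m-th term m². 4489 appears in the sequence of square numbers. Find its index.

67

We need n² = 4489, so n = √4489 = 67.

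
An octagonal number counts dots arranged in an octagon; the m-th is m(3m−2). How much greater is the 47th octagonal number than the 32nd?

47·(3·47 − 2) = 6533 and 32·(3·32 − 2) = 3008.
Difference: 6533 − 3008 = 3525.

3525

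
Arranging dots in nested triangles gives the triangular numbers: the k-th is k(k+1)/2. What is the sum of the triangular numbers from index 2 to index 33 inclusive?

6544

Σ i(i+1)/2 = (Σi² + Σi) / 2 over i = 2..33.
Σi = 561 − 1 = 560 and Σi² = 12529 − 1 = 12528.
(1·12528 + 1·560) / 2 = 13088/2 = 6544.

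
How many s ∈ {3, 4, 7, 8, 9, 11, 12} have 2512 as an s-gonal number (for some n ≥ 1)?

1

s = 3: P(3, 70) = 2485 and P(3, 71) = 2556; 2512 is not s-gonal.
s = 4: P(4, 50) = 2500 and P(4, 51) = 2601; 2512 is not s-gonal.
s = 7: P(7, 32) = 2512. ✓
s = 8: P(8, 29) = 2465 and P(8, 30) = 2640; 2512 is not s-gonal.
s = 9: P(9, 27) = 2484 and P(9, 28) = 2674; 2512 is not s-gonal.
s = 11: P(11, 24) = 2508 and P(11, 25) = 2725; 2512 is not s-gonal.
s = 12: P(12, 22) = 2332 and P(12, 23) = 2553; 2512 is not s-gonal.
Hits: s ∈ {7} → 1.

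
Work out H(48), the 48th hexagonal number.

4560

48·(2·48 − 1) = 48·95 = 4560.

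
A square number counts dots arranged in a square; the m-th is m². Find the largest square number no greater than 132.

Solve n² ≤ 132 for integer n.
n = 11 gives 121 ≤ 132, while n = 12 gives 144 > 132; so the answer is 121.

121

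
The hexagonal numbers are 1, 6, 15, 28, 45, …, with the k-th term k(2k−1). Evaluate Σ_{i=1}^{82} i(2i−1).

Σ i(2i−1) = 2Σi² − Σi over i = 1..82.
Σi = 3403 and Σi² = 187165.
2·187165 − 1·3403 = 370927.

370927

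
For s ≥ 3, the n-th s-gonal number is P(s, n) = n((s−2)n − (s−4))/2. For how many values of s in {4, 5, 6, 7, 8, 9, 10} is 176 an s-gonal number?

s = 4: P(4, 13) = 169 and P(4, 14) = 196; 176 is not s-gonal.
s = 5: P(5, 11) = 176. ✓
s = 6: P(6, 9) = 153 and P(6, 10) = 190; 176 is not s-gonal.
s = 7: P(7, 8) = 148 and P(7, 9) = 189; 176 is not s-gonal.
s = 8: P(8, 8) = 176. ✓
s = 9: P(9, 7) = 154 and P(9, 8) = 204; 176 is not s-gonal.
s = 10: P(10, 7) = 175 and P(10, 8) = 232; 176 is not s-gonal.
Hits: s ∈ {5, 8} → 2.

2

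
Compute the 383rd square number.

The 383rd square number is n² with n = 383.
383² = 146689.

146689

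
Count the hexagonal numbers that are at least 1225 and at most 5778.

The n-th hexagonal number is n(2n−1).
Smallest index with value ≥ 1225: n = 25 (giving 1225).
Largest index with value ≤ 5778: n = 54 (giving 5778).
Indices 25 through 54: 30 terms.

30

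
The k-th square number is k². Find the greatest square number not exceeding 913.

Solve n² ≤ 913 for integer n.
n = 30 gives 900 ≤ 913, while n = 31 gives 961 > 913; so the answer is 900.

900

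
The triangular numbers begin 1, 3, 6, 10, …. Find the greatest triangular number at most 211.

210

Solve n(n+1)/2 ≤ 211 for integer n.
n = 20 gives 210 ≤ 211, while n = 21 gives 231 > 211; so the answer is 210.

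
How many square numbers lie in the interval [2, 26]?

4

The n-th square number is n².
Smallest index with value ≥ 2: n = 2 (giving 4).
Largest index with value ≤ 26: n = 5 (giving 25).
Indices 2 through 5: 4 terms.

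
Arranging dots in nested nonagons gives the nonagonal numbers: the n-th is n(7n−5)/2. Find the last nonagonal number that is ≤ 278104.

277629

Solve n(7n−5)/2 ≤ 278104 for integer n.
n = 282 gives 277629 ≤ 278104, while n = 283 gives 279604 > 278104; so the answer is 277629.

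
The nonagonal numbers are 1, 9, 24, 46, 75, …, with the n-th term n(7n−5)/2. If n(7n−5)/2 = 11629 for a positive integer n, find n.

58

Set n(7n−5)/2 = 11629, giving 7n² − 5n − 23258 = 0.
The discriminant is 25 + 56·11629 = 651249, and √651249 = 807.
So n = (5 + 807) / 14 = 812/14 = 58.
Check: 58·(7·58 − 5)/2 = 11629. ✓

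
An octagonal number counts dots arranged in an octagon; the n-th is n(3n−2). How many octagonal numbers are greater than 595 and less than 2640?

15

The n-th octagonal number is n(3n−2).
Smallest index with value > 595: n = 15 (giving 645).
Largest index with value < 2640: n = 29 (giving 2465).
Indices 15 through 29: 15 terms.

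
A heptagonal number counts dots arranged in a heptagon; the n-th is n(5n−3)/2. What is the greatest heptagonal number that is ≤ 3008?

2839

Solve n(5n−3)/2 ≤ 3008 for integer n.
n = 34 gives 2839 ≤ 3008, while n = 35 gives 3010 > 3008; so the answer is 2839.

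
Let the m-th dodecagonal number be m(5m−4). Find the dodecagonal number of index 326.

530076

The 326th dodecagonal number is n(5n−4) with n = 326.
326·(5·326 − 4) = 326·1626 = 530076.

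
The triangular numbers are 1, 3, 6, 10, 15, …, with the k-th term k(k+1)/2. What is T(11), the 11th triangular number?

66

11·12/2 = 132/2 = 66.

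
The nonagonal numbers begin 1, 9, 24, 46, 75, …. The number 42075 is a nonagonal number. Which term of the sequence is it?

110

Set n(7n−5)/2 = 42075, giving 7n² − 5n − 84150 = 0.
So n = (5 + 1535) / 14 = 1540/14 = 110.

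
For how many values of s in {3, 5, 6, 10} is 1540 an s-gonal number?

3

s = 3: P(3, 55) = 1540. ✓
s = 5: P(5, 32) = 1520 and P(5, 33) = 1617; 1540 is not s-gonal.
s = 6: P(6, 28) = 1540. ✓
s = 10: P(10, 20) = 1540. ✓
Hits: s ∈ {3, 6, 10} → 3.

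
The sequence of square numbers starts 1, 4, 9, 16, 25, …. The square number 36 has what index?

6

We need n² = 36, so n = √36 = 6.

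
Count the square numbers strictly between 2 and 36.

4

The n-th square number is n².
Smallest index with value > 2: n = 2 (giving 4).
Largest index with value < 36: n = 5 (giving 25).
Indices 2 through 5: 4 terms.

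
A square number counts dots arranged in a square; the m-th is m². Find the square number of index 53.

2809

53² = 2809.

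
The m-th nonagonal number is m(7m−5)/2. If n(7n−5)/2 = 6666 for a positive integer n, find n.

Set n(7n−5)/2 = 6666, giving 7n² − 5n − 13332 = 0.
The discriminant is 25 + 56·6666 = 373321, and √373321 = 611.
So n = (5 + 611) / 14 = 616/14 = 44.

44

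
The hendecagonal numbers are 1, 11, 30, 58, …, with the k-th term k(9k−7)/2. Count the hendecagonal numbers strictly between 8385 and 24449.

The n-th hendecagonal number is n(9n−7)/2.
Smallest index with value > 8385: n = 44 (giving 8558).
Largest index with value < 24449: n = 74 (giving 24383).
Indices 44 through 74: 31 terms.

31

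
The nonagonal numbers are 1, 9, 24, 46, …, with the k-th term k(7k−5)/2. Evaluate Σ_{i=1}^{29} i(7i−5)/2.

Σ i(7i−5)/2 = (7Σi² − 5Σi) / 2 over i = 1..29.
Σi = 435 and Σi² = 8555.
(7·8555 − 5·435) / 2 = 57710/2 = 28855.

28855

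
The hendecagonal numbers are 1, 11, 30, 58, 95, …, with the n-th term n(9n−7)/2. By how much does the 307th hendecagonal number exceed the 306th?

Consecutive hendecagonal numbers differ by 9n − 8: here 9·307 − 8 = 2755.

2755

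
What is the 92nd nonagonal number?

29394

The 92nd nonagonal number is n(7n−5)/2 with n = 92.
92·(7·92 − 5)/2 = 92·639/2 = 29394.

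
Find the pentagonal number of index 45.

45·(3·45 − 1)/2 = 45·134/2 = 45·67 = 3015.

3015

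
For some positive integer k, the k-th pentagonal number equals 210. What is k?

Set n(3n−1)/2 = 210, giving 3n² − n − 420 = 0.
The discriminant is 1 + 24·210 = 5041, and √5041 = 71.
So n = (1 + 71) / 6 = 72/6 = 12.

12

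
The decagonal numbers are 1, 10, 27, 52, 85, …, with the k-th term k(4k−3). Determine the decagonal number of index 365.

531805

The 365th decagonal number is n(4n−3) with n = 365.
365·(4·365 − 3) = 365·1457 = 531805.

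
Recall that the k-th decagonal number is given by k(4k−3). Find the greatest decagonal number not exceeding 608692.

607230

Solve n(4n−3) ≤ 608692 for integer n.
n = 390 gives 607230 ≤ 608692, while n = 391 gives 610351 > 608692; so the answer is 607230.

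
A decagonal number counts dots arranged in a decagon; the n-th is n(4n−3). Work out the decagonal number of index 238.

225862

The 238th decagonal number is n(4n−3) with n = 238.
238·(4·238 − 3) = 238·949 = 225862.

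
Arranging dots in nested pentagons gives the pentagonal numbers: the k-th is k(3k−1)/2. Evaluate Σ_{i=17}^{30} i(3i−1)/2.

11774

Σ i(3i−1)/2 = (3Σi² − Σi) / 2 over i = 17..30.
Σi = 465 − 136 = 329 and Σi² = 9455 − 1496 = 7959.
(3·7959 − 1·329) / 2 = 23548/2 = 11774.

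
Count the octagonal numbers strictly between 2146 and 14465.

The n-th octagonal number is n(3n−2).
Smallest index with value > 2146: n = 28 (giving 2296).
Largest index with value < 14465: n = 69 (giving 14145).
Indices 28 through 69: 42 terms.

42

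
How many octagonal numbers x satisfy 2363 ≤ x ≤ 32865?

The n-th octagonal number is n(3n−2).
Smallest index with value ≥ 2363: n = 29 (giving 2465).
Largest index with value ≤ 32865: n = 105 (giving 32865).
Indices 29 through 105: 77 terms.

77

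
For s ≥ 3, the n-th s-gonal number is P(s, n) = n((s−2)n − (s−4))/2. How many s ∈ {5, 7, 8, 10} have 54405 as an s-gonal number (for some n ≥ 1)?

s = 5: P(5, 190) = 54055 and P(5, 191) = 54626; 54405 is not s-gonal.
s = 7: P(7, 147) = 53802 and P(7, 148) = 54538; 54405 is not s-gonal.
s = 8: P(8, 135) = 54405. ✓
s = 10: P(10, 117) = 54405. ✓
Hits: s ∈ {8, 10} → 2.

2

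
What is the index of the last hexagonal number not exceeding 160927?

283

Solve n(2n−1) ≤ 160927 for integer n.
n = 283 gives 159895 ≤ 160927, while n = 284 gives 161028 > 160927; so the answer is index 283.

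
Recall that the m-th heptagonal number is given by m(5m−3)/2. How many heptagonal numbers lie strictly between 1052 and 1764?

The n-th heptagonal number is n(5n−3)/2.
Smallest index with value > 1052: n = 21 (giving 1071).
Largest index with value < 1764: n = 26 (giving 1651).
Indices 21 through 26: 6 terms.

6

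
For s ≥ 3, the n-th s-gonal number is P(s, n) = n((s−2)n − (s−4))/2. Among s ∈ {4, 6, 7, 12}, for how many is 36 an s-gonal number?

s = 4: P(4, 6) = 36. ✓
s = 6: P(6, 4) = 28 and P(6, 5) = 45; 36 is not s-gonal.
s = 7: P(7, 4) = 34 and P(7, 5) = 55; 36 is not s-gonal.
s = 12: P(12, 3) = 33 and P(12, 4) = 64; 36 is not s-gonal.
Hits: s ∈ {4} → 1.

1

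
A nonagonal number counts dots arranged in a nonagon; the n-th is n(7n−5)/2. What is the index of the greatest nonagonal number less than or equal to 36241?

Solve n(7n−5)/2 ≤ 36241 for integer n.
n = 102 gives 36159 ≤ 36241, while n = 103 gives 36874 > 36241; so the answer is index 102.

102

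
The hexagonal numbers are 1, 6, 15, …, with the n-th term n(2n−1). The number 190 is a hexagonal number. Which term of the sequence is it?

Set n(2n−1) = 190, giving 2n² − n − 190 = 0.
So n = (1 + 39) / 4 = 40/4 = 10.

10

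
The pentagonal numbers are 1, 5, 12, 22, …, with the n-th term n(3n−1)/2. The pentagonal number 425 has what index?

17

Set n(3n−1)/2 = 425, giving 3n² − n − 850 = 0.
So n = (1 + 101) / 6 = 102/6 = 17.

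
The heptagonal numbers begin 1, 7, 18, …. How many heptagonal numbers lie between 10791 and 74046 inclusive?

107

The n-th heptagonal number is n(5n−3)/2.
Smallest index with value ≥ 10791: n = 66 (giving 10791).
Largest index with value ≤ 74046: n = 172 (giving 73702).
Indices 66 through 172: 107 terms.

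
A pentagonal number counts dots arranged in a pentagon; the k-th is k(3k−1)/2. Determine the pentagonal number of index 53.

4187

53·(3·53 − 1)/2 = 53·158/2 = 53·79 = 4187.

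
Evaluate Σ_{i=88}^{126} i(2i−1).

898729

Σ i(2i−1) = 2Σi² − Σi over i = 88..126.
Σi = 8001 − 3828 = 4173 and Σi² = 674751 − 223300 = 451451.
2·451451 − 1·4173 = 898729.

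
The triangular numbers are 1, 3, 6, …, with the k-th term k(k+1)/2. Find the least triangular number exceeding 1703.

Solve n(n+1)/2 > 1703 for integer n.
The largest n with value ≤ 1703 is 57 (since 1653 ≤ 1703 < 1711), so the first above is n = 58, value 1711.

1711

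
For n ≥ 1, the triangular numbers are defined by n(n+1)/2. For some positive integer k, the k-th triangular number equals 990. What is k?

44

Set n(n+1)/2 = 990, giving n² + n − 1980 = 0.
The discriminant is 1 + 8·990 = 7921, and √7921 = 89.
So n = (-1 + 89) / 2 = 88/2 = 44.
Check: 44·45/2 = 990. ✓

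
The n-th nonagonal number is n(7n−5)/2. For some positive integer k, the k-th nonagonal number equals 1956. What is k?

Set n(7n−5)/2 = 1956, giving 7n² − 5n − 3912 = 0.
The discriminant is 25 + 56·1956 = 109561, and √109561 = 331.
So n = (5 + 331) / 14 = 336/14 = 24.
Check: 24·(7·24 − 5)/2 = 1956. ✓

24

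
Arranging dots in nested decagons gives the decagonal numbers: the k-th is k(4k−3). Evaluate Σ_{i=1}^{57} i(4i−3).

Σ i(4i−3) = 4Σi² − 3Σi over i = 1..57.
Σi = 1653 and Σi² = 63365.
4·63365 − 3·1653 = 248501.

248501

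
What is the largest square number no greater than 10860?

10816

Solve n² ≤ 10860 for integer n.
n = 104 gives 10816 ≤ 10860, while n = 105 gives 11025 > 10860; so the answer is 10816.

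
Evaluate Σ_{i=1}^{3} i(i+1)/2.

10

Σ i(i+1)/2 = (Σi² + Σi) / 2 over i = 1..3.
Σi = 6 and Σi² = 14.
(1·14 + 1·6) / 2 = 20/2 = 10.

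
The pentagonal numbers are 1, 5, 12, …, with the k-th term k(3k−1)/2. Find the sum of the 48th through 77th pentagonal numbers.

178215

Σ i(3i−1)/2 = (3Σi² − Σi) / 2 over i = 48..77.
Σi = 3003 − 1128 = 1875 and Σi² = 155155 − 35720 = 119435.
(3·119435 − 1·1875) / 2 = 356430/2 = 178215.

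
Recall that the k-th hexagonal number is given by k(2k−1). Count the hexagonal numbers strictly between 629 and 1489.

The n-th hexagonal number is n(2n−1).
Smallest index with value > 629: n = 18 (giving 630).
Largest index with value < 1489: n = 27 (giving 1431).
Indices 18 through 27: 10 terms.

10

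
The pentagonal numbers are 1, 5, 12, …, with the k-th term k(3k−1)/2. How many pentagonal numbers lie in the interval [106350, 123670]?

21

The n-th pentagonal number is n(3n−1)/2.
Smallest index with value ≥ 106350: n = 267 (giving 106800).
Largest index with value ≤ 123670: n = 287 (giving 123410).
Indices 267 through 287: 21 terms.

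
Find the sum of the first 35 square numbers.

Σ_{i=1}^{35} i² = 35·36·71/6 = 14910.

14910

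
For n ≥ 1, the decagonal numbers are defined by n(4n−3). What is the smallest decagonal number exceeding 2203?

2232

Solve n(4n−3) > 2203 for integer n.
The largest n with value ≤ 2203 is 23 (since 2047 ≤ 2203 < 2232), so the first above is n = 24, value 2232.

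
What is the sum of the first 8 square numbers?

Σ_{i=1}^{8} i² = 8·9·17/6 = 204.

204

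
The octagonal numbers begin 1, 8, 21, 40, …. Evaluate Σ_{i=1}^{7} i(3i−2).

Σ i(3i−2) = 3Σi² − 2Σi over i = 1..7.
Σi = 28 and Σi² = 140.
3·140 − 2·28 = 364.

364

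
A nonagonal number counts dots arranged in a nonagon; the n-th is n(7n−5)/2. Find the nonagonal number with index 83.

The 83rd nonagonal number is n(7n−5)/2 with n = 83.
83·(7·83 − 5)/2 = 83·576/2 = 83·288 = 23904.

23904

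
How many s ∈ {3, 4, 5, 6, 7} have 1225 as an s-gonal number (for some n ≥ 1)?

3

s = 3: P(3, 49) = 1225. ✓
s = 4: P(4, 35) = 1225. ✓
s = 5: P(5, 28) = 1162 and P(5, 29) = 1247; 1225 is not s-gonal.
s = 6: P(6, 25) = 1225. ✓
s = 7: P(7, 22) = 1177 and P(7, 23) = 1288; 1225 is not s-gonal.
Hits: s ∈ {3, 4, 6} → 3.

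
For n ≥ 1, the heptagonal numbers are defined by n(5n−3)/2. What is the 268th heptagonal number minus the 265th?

268·(5·268 − 3)/2 = 179158 and 265·(5·265 − 3)/2 = 175165.
Difference: 179158 − 175165 = 3993.

3993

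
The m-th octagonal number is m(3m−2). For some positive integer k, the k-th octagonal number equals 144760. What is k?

Set n(3n−2) = 144760, giving 3n² − 2n − 144760 = 0.
The discriminant is 4 + 12·144760 = 1737124, and √1737124 = 1318.
So n = (2 + 1318) / 6 = 1320/6 = 220.
Check: 220·(3·220 − 2) = 144760. ✓

220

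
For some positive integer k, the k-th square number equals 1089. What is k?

33

We need n² = 1089, so n = √1089 = 33.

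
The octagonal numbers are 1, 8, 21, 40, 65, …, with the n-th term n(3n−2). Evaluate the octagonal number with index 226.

152776

226·(3·226 − 2) = 226·676 = 152776.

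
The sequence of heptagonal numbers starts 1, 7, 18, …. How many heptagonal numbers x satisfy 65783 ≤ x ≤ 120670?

The n-th heptagonal number is n(5n−3)/2.
Smallest index with value ≥ 65783: n = 163 (giving 66178).
Largest index with value ≤ 120670: n = 220 (giving 120670).
Indices 163 through 220: 58 terms.

58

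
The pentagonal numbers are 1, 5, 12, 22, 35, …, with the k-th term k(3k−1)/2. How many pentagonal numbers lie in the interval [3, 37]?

The n-th pentagonal number is n(3n−1)/2.
Smallest index with value ≥ 3: n = 2 (giving 5).
Largest index with value ≤ 37: n = 5 (giving 35).
Indices 2 through 5: 4 terms.

4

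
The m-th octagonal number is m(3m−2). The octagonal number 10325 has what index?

59

Set n(3n−2) = 10325, giving 3n² − 2n − 10325 = 0.
The discriminant is 4 + 12·10325 = 123904, and √123904 = 352.
So n = (2 + 352) / 6 = 354/6 = 59.
Check: 59·(3·59 − 2) = 10325. ✓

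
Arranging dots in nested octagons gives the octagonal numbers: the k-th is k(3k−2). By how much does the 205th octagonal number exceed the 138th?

68809

205·(3·205 − 2) = 125665 and 138·(3·138 − 2) = 56856.
Difference: 125665 − 56856 = 68809.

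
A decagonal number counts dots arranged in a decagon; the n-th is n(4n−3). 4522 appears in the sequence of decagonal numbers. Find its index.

Set n(4n−3) = 4522, giving 4n² − 3n − 4522 = 0.
The discriminant is 9 + 16·4522 = 72361, and √72361 = 269.
So n = (3 + 269) / 8 = 272/8 = 34.

34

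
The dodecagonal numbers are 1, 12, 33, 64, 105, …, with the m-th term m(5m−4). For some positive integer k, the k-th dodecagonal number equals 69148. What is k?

Set n(5n−4) = 69148, giving 5n² − 4n − 69148 = 0.
So n = (4 + 1176) / 10 = 1180/10 = 118.
Check: 118·(5·118 − 4) = 69148. ✓

118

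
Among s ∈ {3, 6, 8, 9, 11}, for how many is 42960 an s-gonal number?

1

s = 3: P(3, 292) = 42778 and P(3, 293) = 43071; 42960 is not s-gonal.
s = 6: P(6, 146) = 42486 and P(6, 147) = 43071; 42960 is not s-gonal.
s = 8: P(8, 120) = 42960. ✓
s = 9: P(9, 111) = 42846 and P(9, 112) = 43624; 42960 is not s-gonal.
s = 11: P(11, 98) = 42875 and P(11, 99) = 43758; 42960 is not s-gonal.
Hits: s ∈ {8} → 1.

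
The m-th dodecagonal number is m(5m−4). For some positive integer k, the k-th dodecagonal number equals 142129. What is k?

169

Set n(5n−4) = 142129, giving 5n² − 4n − 142129 = 0.
So n = (4 + 1686) / 10 = 1690/10 = 169.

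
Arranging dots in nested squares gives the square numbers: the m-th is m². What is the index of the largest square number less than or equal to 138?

11

Solve n² ≤ 138 for integer n.
n = 11 gives 121 ≤ 138, while n = 12 gives 144 > 138; so the answer is index 11.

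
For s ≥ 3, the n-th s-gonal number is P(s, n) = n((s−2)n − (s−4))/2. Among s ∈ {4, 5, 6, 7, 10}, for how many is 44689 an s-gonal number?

1

s = 4: P(4, 211) = 44521 and P(4, 212) = 44944; 44689 is not s-gonal.
s = 5: P(5, 172) = 44290 and P(5, 173) = 44807; 44689 is not s-gonal.
s = 6: P(6, 149) = 44253 and P(6, 150) = 44850; 44689 is not s-gonal.
s = 7: P(7, 134) = 44689. ✓
s = 10: P(10, 106) = 44626 and P(10, 107) = 45475; 44689 is not s-gonal.
Hits: s ∈ {7} → 1.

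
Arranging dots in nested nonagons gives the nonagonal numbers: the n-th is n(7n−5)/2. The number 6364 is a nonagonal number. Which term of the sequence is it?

43

Set n(7n−5)/2 = 6364, giving 7n² − 5n − 12728 = 0.
The discriminant is 25 + 56·6364 = 356409, and √356409 = 597.
So n = (5 + 597) / 14 = 602/14 = 43.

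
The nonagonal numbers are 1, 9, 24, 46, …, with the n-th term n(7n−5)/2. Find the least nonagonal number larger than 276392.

Solve n(7n−5)/2 > 276392 for integer n.
The largest n with value ≤ 276392 is 281 (since 275661 ≤ 276392 < 277629), so the first above is n = 282, value 277629.

277629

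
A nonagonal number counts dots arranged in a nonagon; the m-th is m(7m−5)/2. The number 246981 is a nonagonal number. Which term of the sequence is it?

266

Set n(7n−5)/2 = 246981, giving 7n² − 5n − 493962 = 0.
So n = (5 + 3719) / 14 = 3724/14 = 266.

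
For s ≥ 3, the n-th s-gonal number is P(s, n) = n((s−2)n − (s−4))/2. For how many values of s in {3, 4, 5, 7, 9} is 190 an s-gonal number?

s = 3: P(3, 19) = 190. ✓
s = 4: P(4, 13) = 169 and P(4, 14) = 196; 190 is not s-gonal.
s = 5: P(5, 11) = 176 and P(5, 12) = 210; 190 is not s-gonal.
s = 7: P(7, 9) = 189 and P(7, 10) = 235; 190 is not s-gonal.
s = 9: P(9, 7) = 154 and P(9, 8) = 204; 190 is not s-gonal.
Hits: s ∈ {3} → 1.

1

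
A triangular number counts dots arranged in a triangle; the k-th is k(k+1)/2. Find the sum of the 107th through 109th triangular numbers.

17659

Σ i(i+1)/2 = (Σi² + Σi) / 2 over i = 107..109.
Σi = 5995 − 5671 = 324 and Σi² = 437635 − 402641 = 34994.
(1·34994 + 1·324) / 2 = 35318/2 = 17659.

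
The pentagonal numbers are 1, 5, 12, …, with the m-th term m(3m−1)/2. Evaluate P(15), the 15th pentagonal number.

330

The 15th pentagonal number is n(3n−1)/2 with n = 15.
15·(3·15 − 1)/2 = 15·44/2 = 15·22 = 330.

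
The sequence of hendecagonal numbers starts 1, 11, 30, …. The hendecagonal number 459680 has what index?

320

Set n(9n−7)/2 = 459680, giving 9n² − 7n − 919360 = 0.
So n = (7 + 5753) / 18 = 5760/18 = 320.
Check: 320·(9·320 − 7)/2 = 459680. ✓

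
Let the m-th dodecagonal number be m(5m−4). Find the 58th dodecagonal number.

16588

58·(5·58 − 4) = 58·286 = 16588.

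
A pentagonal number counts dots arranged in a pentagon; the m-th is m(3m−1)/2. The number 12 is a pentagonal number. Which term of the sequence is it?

Set n(3n−1)/2 = 12, giving 3n² − n − 24 = 0.
The discriminant is 1 + 24·12 = 289, and √289 = 17.
So n = (1 + 17) / 6 = 18/6 = 3.

3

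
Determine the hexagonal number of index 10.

The 10th hexagonal number is n(2n−1) with n = 10.
10·(2·10 − 1) = 10·19 = 190.

190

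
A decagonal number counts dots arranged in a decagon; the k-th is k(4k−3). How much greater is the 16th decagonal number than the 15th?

121

Consecutive decagonal numbers differ by 8n − 7: here 8·16 − 7 = 121.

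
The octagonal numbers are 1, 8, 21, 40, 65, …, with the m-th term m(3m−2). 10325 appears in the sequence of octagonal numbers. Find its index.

59

Set n(3n−2) = 10325, giving 3n² − 2n − 10325 = 0.
The discriminant is 4 + 12·10325 = 123904, and √123904 = 352.
So n = (2 + 352) / 6 = 354/6 = 59.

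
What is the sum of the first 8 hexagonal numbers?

Σ i(2i−1) = 2Σi² − Σi over i = 1..8.
Σi = 36 and Σi² = 204.
2·204 − 1·36 = 372.

372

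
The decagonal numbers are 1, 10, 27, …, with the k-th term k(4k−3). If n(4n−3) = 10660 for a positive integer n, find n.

Set n(4n−3) = 10660, giving 4n² − 3n − 10660 = 0.
The discriminant is 9 + 16·10660 = 170569, and √170569 = 413.
So n = (3 + 413) / 8 = 416/8 = 52.
Check: 52·(4·52 − 3) = 10660. ✓

52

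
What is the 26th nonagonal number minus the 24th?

345

26·(7·26 − 5)/2 = 2301 and 24·(7·24 − 5)/2 = 1956.
Difference: 2301 − 1956 = 345.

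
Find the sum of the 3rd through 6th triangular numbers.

Σ i(i+1)/2 = (Σi² + Σi) / 2 over i = 3..6.
Σi = 21 − 3 = 18 and Σi² = 91 − 5 = 86.
(1·86 + 1·18) / 2 = 104/2 = 52.

52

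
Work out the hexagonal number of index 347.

240471

The 347th hexagonal number is n(2n−1) with n = 347.
347·(2·347 − 1) = 347·693 = 240471.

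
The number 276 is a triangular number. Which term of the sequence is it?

Set n(n+1)/2 = 276, giving n² + n − 552 = 0.
The discriminant is 1 + 8·276 = 2209, and √2209 = 47.
So n = (-1 + 47) / 2 = 46/2 = 23.

23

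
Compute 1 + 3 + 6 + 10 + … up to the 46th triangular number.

Σ i(i+1)/2 = (Σi² + Σi) / 2 over i = 1..46.
Σi = 1081 and Σi² = 33511.
(1·33511 + 1·1081) / 2 = 34592/2 = 17296.

17296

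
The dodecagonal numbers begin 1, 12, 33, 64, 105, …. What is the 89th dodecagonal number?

The 89th dodecagonal number is n(5n−4) with n = 89.
89·(5·89 − 4) = 89·441 = 39249.

39249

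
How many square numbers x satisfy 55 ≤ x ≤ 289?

The n-th square number is n².
Smallest index with value ≥ 55: n = 8 (giving 64).
Largest index with value ≤ 289: n = 17 (giving 289).
Indices 8 through 17: 10 terms.

10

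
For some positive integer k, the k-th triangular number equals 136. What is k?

Set n(n+1)/2 = 136, giving n² + n − 272 = 0.
So n = (-1 + 33) / 2 = 32/2 = 16.
Check: 16·17/2 = 136. ✓

16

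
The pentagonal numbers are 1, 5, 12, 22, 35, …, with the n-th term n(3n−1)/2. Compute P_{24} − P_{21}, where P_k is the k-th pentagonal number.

201

24·(3·24 − 1)/2 = 852 and 21·(3·21 − 1)/2 = 651.
Difference: 852 − 651 = 201.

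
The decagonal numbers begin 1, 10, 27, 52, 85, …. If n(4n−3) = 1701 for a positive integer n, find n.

Set n(4n−3) = 1701, giving 4n² − 3n − 1701 = 0.
The discriminant is 9 + 16·1701 = 27225, and √27225 = 165.
So n = (3 + 165) / 8 = 168/8 = 21.

21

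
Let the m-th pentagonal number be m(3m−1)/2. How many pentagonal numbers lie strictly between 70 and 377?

9

The n-th pentagonal number is n(3n−1)/2.
Smallest index with value > 70: n = 8 (giving 92).
Largest index with value < 377: n = 16 (giving 376).
Indices 8 through 16: 9 terms.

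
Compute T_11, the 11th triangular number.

66

11·12/2 = 132/2 = 66.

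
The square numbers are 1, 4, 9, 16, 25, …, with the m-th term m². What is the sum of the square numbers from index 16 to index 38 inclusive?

17779

Σ_{i=16}^{38} i² = 19019 − 1240 = 17779.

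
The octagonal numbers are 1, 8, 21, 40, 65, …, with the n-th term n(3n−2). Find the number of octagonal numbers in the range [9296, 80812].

The n-th octagonal number is n(3n−2).
Smallest index with value ≥ 9296: n = 56 (giving 9296).
Largest index with value ≤ 80812: n = 164 (giving 80360).
Indices 56 through 164: 109 terms.

109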